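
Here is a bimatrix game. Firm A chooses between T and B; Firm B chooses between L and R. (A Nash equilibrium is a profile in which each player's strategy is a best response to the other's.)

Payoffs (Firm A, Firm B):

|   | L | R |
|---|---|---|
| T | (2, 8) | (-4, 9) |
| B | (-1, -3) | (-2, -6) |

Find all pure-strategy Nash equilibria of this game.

(T, L): Firm B prefers R (9 > 8) — not an equilibrium.
(T, R): Firm A prefers B (-2 > -4) — not an equilibrium.
(B, L): Firm A prefers T (2 > -1) — not an equilibrium.
(B, R): Firm B prefers L (-3 > -6) — not an equilibrium.

none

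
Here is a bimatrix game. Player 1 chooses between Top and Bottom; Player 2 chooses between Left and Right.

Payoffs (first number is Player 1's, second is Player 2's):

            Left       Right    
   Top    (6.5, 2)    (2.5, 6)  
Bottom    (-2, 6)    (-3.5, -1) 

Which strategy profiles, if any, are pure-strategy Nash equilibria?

(Top, Right)

(Top, Left): Player 2 prefers Right (6 > 2) — not an equilibrium.
(Top, Right): Player 1 gets 2.5 ≥ -3.5 from Bottom, and Player 2 gets 6 ≥ 2 from Left — Nash equilibrium.
(Bottom, Left): Player 1 prefers Top (6.5 > -2) — not an equilibrium.
(Bottom, Right): Player 1 prefers Top (2.5 > -3.5); Player 2 prefers Left (6 > -1) — not an equilibrium.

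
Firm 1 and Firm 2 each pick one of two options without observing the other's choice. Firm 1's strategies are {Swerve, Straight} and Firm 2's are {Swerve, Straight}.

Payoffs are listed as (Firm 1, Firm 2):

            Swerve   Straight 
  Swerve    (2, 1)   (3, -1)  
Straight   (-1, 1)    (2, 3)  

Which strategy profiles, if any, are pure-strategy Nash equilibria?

(Swerve, Swerve)

(Swerve, Swerve): Firm 1 gets 2 ≥ -1 from Straight, and Firm 2 gets 1 ≥ -1 from Straight — Nash equilibrium.
(Swerve, Straight): Firm 2 prefers Swerve (1 > -1) — not an equilibrium.
(Straight, Swerve): Firm 1 prefers Swerve (2 > -1); Firm 2 prefers Straight (3 > 1) — not an equilibrium.
(Straight, Straight): Firm 1 prefers Swerve (3 > 2) — not an equilibrium.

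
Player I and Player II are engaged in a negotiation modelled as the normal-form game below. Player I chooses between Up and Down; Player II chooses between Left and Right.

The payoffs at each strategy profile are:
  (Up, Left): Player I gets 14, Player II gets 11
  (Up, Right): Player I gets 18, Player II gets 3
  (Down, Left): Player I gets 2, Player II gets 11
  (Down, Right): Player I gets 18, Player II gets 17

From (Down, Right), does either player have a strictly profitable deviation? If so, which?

Neither

Player I at (Down, Right) earns 18; deviating to Up yields 18 — not better.
Player II earns 17; deviating to Left yields 11 — not better.
Neither player can strictly improve; the profile is a Nash equilibrium.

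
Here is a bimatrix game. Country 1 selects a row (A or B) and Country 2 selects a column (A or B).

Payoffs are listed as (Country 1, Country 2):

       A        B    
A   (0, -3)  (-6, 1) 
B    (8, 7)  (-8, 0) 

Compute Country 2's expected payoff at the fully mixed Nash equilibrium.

7/11

First find x, the probability Country 1 plays A, from Country 2's indifference between A and B: −3x + 7(1−x) = x, giving x = 7/11.
Since Country 2 is indifferent in equilibrium, Country 2's expected payoff equals the payoff from either column against (7/11, 4/11). Using A: −3(7/11) + 7(4/11) = 7/11.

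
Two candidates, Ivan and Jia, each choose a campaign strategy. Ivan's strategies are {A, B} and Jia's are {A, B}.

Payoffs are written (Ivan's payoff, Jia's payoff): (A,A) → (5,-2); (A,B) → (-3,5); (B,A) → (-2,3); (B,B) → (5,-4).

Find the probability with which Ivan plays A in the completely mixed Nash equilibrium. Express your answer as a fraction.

1/2

Let x be the probability that Ivan plays A. In a completely mixed equilibrium, Jia must be indifferent between A and B.
Jia's expected payoff from A is −2x + 3(1−x); from B it is 5x − 4(1−x).
Setting these equal: −5x + 3 = 9x − 4, so x = 1/2.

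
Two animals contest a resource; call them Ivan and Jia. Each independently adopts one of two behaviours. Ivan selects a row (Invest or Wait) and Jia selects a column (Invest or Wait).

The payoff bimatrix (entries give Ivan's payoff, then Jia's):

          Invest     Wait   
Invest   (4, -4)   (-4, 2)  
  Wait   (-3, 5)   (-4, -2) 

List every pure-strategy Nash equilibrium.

(Invest, Wait)

(Invest, Invest): Jia prefers Wait (2 > -4) — not an equilibrium.
(Invest, Wait): Ivan gets -4 ≥ -4 from Wait, and Jia gets 2 ≥ -4 from Invest — Nash equilibrium.
(Wait, Invest): Ivan prefers Invest (4 > -3) — not an equilibrium.
(Wait, Wait): Jia prefers Invest (5 > -2) — not an equilibrium.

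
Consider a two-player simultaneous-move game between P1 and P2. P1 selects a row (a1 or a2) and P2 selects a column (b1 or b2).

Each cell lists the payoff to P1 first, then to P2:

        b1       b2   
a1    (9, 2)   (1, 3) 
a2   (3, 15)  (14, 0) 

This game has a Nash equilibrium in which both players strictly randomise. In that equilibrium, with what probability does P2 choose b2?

6/19

Let c be the probability that P2 plays b1. In a completely mixed equilibrium, P1 must be indifferent between a1 and a2.
P1's expected payoff from a1 is 9c + (1−c); from a2 it is 3c + 14(1−c).
Setting these equal: 8c + 1 = −11c + 14, so c = 13/19.
Therefore P2 plays b2 with probability 1 − 13/19 = 6/19.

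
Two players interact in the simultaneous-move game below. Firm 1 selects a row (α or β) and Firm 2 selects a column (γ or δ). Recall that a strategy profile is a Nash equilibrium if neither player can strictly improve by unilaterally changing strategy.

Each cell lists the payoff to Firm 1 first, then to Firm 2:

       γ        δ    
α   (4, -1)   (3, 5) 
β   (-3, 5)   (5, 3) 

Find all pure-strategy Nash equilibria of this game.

(α, γ): Firm 2 prefers δ (5 > -1) — not an equilibrium.
(α, δ): Firm 1 prefers β (5 > 3) — not an equilibrium.
(β, γ): Firm 1 prefers α (4 > -3) — not an equilibrium.
(β, δ): Firm 2 prefers γ (5 > 3) — not an equilibrium.

none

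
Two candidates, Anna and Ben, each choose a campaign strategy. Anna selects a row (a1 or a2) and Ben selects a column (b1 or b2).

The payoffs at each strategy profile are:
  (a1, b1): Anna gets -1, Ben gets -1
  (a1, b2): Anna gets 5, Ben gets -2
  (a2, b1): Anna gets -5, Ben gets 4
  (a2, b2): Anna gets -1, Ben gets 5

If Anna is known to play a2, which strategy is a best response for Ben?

Against a2, Ben earns 4 from b1 and 5 from b2.
So b2 is the best response.

b2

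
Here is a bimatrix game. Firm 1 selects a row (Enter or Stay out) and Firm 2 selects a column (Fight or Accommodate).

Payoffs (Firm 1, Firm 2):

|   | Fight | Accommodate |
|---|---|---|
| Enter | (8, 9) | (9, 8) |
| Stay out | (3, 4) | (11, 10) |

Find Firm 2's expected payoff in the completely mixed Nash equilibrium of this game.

First find p, the probability Firm 1 plays Enter, from Firm 2's indifference between Fight and Accommodate: 9p + 4(1−p) = 8p + 10(1−p), giving p = 6/7.
Since Firm 2 is indifferent in equilibrium, Firm 2's expected payoff equals the payoff from either column against (6/7, 1/7). Using Fight: 9(6/7) + 4(1/7) = 58/7.

58/7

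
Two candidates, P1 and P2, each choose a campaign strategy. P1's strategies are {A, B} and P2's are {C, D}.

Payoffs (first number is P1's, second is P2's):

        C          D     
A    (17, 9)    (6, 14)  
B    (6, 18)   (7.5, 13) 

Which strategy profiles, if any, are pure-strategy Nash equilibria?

none

(A, C): P2 prefers D (14 > 9) — not an equilibrium.
(A, D): P1 prefers B (7.5 > 6) — not an equilibrium.
(B, C): P1 prefers A (17 > 6) — not an equilibrium.
(B, D): P2 prefers C (18 > 13) — not an equilibrium.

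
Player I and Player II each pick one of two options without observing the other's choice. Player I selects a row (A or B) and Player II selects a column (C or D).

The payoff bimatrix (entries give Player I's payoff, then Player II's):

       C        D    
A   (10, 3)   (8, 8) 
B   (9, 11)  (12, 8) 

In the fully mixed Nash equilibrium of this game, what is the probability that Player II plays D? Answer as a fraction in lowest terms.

1/5

Let q be the probability that Player II plays C. In a completely mixed equilibrium, Player I must be indifferent between A and B.
Player I's expected payoff from A is 10q + 8(1−q); from B it is 9q + 12(1−q).
Setting these equal: 2q + 8 = −3q + 12, so q = 4/5.
Therefore Player II plays D with probability 1 − 4/5 = 1/5.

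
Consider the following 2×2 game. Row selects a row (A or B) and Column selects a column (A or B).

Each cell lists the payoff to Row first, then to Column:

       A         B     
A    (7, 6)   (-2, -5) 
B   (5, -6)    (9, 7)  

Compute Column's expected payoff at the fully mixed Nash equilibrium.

1/2

First find x, the probability Row plays A, from Column's indifference between A and B: 6x − 6(1−x) = −5x + 7(1−x), giving x = 13/24.
Since Column is indifferent in equilibrium, Column's expected payoff equals the payoff from either column against (13/24, 11/24). Using A: 6(13/24) − 6(11/24) = 1/2.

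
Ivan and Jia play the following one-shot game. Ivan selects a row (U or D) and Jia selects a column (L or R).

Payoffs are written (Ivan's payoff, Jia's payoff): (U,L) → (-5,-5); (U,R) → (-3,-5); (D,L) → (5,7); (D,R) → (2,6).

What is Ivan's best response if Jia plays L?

Against L, Ivan earns -5 from U and 5 from D.
So D is the best response.

D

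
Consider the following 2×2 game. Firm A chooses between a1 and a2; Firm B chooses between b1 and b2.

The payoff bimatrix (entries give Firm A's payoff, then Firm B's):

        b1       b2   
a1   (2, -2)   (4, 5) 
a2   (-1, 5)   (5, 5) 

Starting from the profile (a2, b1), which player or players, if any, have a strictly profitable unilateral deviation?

Firm A at (a2, b1) earns -1; deviating to a1 yields 2 — a strict improvement.
Firm B earns 5; deviating to b2 yields 5 — not better.
Only Firm A has a strictly profitable deviation.

Firm A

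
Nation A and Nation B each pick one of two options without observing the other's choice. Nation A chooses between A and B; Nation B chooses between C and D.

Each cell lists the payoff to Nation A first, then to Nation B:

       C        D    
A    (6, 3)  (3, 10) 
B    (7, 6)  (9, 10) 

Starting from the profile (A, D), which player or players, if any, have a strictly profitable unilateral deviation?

Nation A at (A, D) earns 3; deviating to B yields 9 — a strict improvement.
Nation B earns 10; deviating to C yields 3 — not better.
Only Nation A has a strictly profitable deviation.

Nation A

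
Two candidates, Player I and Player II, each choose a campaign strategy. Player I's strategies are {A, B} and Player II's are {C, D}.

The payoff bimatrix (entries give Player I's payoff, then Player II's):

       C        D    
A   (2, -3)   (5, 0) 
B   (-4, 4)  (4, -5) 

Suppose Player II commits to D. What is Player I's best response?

A

Against D, Player I earns 5 from A and 4 from B.
So A is the best response.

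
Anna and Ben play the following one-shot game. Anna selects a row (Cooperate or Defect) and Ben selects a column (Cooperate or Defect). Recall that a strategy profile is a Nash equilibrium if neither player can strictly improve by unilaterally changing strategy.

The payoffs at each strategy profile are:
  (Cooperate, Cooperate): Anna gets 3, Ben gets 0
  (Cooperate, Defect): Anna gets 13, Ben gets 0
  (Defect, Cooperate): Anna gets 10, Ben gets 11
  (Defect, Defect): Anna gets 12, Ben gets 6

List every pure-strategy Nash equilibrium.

(Cooperate, Cooperate): Anna prefers Defect (10 > 3) — not an equilibrium.
(Cooperate, Defect): Anna gets 13 ≥ 12 from Defect, and Ben gets 0 ≥ 0 from Cooperate — Nash equilibrium.
(Defect, Cooperate): Anna gets 10 ≥ 3 from Cooperate, and Ben gets 11 ≥ 6 from Defect — Nash equilibrium.
(Defect, Defect): Anna prefers Cooperate (13 > 12); Ben prefers Cooperate (11 > 6) — not an equilibrium.

(Cooperate, Defect) and (Defect, Cooperate)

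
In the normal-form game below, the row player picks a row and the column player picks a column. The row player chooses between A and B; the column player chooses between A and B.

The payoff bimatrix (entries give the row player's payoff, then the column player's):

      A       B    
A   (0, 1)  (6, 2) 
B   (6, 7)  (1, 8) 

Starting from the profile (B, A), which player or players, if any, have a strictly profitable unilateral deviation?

The row player at (B, A) earns 6; deviating to A yields 0 — not better.
The column player earns 7; deviating to B yields 8 — a strict improvement.
Only the column player has a strictly profitable deviation.

The column player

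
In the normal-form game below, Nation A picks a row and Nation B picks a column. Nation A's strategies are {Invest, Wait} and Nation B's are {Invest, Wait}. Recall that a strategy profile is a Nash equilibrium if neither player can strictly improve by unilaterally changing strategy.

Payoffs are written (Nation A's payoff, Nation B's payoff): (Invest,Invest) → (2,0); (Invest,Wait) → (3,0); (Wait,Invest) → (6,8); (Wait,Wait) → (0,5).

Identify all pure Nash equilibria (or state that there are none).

(Invest, Invest): Nation A prefers Wait (6 > 2) — not an equilibrium.
(Invest, Wait): Nation A gets 3 ≥ 0 from Wait, and Nation B gets 0 ≥ 0 from Invest — Nash equilibrium.
(Wait, Invest): Nation A gets 6 ≥ 2 from Invest, and Nation B gets 8 ≥ 5 from Wait — Nash equilibrium.
(Wait, Wait): Nation A prefers Invest (3 > 0); Nation B prefers Invest (8 > 5) — not an equilibrium.

(Invest, Wait) and (Wait, Invest)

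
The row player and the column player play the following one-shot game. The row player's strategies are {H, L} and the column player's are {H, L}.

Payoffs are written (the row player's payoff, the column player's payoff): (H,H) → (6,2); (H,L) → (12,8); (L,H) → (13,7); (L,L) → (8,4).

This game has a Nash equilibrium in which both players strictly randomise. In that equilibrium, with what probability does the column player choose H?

4/11

Let q be the probability that the column player plays H. In a completely mixed equilibrium, the row player must be indifferent between H and L.
The row player's expected payoff from H is 6q + 12(1−q); from L it is 13q + 8(1−q).
Setting these equal: −6q + 12 = 5q + 8, so q = 4/11.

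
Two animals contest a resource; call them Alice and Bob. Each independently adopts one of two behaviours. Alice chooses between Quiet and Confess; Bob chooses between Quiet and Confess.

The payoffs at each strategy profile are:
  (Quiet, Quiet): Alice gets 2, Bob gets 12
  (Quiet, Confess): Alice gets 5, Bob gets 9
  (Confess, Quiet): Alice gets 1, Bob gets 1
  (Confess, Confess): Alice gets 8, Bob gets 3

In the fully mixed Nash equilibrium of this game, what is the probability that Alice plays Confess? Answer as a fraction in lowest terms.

Let p be the probability that Alice plays Quiet. In a completely mixed equilibrium, Bob must be indifferent between Quiet and Confess.
Bob's expected payoff from Quiet is 12p + (1−p); from Confess it is 9p + 3(1−p).
Setting these equal: 11p + 1 = 6p + 3, so p = 2/5.
Therefore Alice plays Confess with probability 1 − 2/5 = 3/5.

3/5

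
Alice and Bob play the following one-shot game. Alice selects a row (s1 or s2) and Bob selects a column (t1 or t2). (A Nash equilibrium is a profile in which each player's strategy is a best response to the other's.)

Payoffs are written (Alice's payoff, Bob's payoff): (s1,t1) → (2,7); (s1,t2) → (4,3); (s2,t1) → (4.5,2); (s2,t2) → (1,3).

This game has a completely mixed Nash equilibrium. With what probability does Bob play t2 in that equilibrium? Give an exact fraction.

5/11

Let y be the probability that Bob plays t1. In a completely mixed equilibrium, Alice must be indifferent between s1 and s2.
Alice's expected payoff from s1 is 2y + 4(1−y); from s2 it is 4.5y + (1−y).
Setting these equal: −2y + 4 = 3.5y + 1, so y = 6/11.
Therefore Bob plays t2 with probability 1 − 6/11 = 5/11.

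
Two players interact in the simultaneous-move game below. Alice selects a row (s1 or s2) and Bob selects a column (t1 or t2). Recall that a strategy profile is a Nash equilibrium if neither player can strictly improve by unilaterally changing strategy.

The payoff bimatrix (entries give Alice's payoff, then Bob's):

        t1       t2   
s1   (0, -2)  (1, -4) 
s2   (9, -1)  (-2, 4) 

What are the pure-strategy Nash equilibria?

(s1, t1): Alice prefers s2 (9 > 0) — not an equilibrium.
(s1, t2): Bob prefers t1 (-2 > -4) — not an equilibrium.
(s2, t1): Bob prefers t2 (4 > -1) — not an equilibrium.
(s2, t2): Alice prefers s1 (1 > -2) — not an equilibrium.

none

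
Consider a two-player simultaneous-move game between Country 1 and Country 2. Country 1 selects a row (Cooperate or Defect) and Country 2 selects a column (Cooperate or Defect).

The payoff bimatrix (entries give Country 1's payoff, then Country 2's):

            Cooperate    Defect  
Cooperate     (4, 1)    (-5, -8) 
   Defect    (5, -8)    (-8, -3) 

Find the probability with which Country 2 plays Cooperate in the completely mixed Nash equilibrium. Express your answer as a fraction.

Let c be the probability that Country 2 plays Cooperate. In a completely mixed equilibrium, Country 1 must be indifferent between Cooperate and Defect.
Country 1's expected payoff from Cooperate is 4c − 5(1−c); from Defect it is 5c − 8(1−c).
Setting these equal: 9c − 5 = 13c − 8, so c = 3/4.

3/4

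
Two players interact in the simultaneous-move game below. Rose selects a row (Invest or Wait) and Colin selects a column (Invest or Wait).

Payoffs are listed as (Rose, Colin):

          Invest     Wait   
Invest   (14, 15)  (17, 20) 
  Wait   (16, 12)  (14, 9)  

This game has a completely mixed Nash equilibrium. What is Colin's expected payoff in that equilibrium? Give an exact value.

First find x, the probability Rose plays Invest, from Colin's indifference between Invest and Wait: 15x + 12(1−x) = 20x + 9(1−x), giving x = 3/8.
Since Colin is indifferent in equilibrium, Colin's expected payoff equals the payoff from either column against (3/8, 5/8). Using Invest: 15(3/8) + 12(5/8) = 105/8.

105/8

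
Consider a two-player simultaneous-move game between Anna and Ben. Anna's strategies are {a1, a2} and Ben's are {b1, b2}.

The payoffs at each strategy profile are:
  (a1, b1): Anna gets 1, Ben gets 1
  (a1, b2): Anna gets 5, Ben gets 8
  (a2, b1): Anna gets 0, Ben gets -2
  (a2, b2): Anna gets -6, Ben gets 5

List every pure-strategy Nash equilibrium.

(a1, b1): Ben prefers b2 (8 > 1) — not an equilibrium.
(a1, b2): Anna gets 5 ≥ -6 from a2, and Ben gets 8 ≥ 1 from b1 — Nash equilibrium.
(a2, b1): Anna prefers a1 (1 > 0); Ben prefers b2 (5 > -2) — not an equilibrium.
(a2, b2): Anna prefers a1 (5 > -6) — not an equilibrium.

(a1, b2)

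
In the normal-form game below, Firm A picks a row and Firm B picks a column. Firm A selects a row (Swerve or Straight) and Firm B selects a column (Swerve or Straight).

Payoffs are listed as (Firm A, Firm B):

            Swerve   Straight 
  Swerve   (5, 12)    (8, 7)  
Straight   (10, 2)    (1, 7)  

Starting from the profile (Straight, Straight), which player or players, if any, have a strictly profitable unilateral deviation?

Firm A

Firm A at (Straight, Straight) earns 1; deviating to Swerve yields 8 — a strict improvement.
Firm B earns 7; deviating to Swerve yields 2 — not better.
Only Firm A has a strictly profitable deviation.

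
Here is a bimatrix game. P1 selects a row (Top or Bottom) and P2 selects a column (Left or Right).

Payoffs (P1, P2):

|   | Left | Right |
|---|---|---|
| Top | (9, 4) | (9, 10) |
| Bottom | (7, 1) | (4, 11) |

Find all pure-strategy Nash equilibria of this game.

(Top, Left): P2 prefers Right (10 > 4) — not an equilibrium.
(Top, Right): P1 gets 9 ≥ 4 from Bottom, and P2 gets 10 ≥ 4 from Left — Nash equilibrium.
(Bottom, Left): P1 prefers Top (9 > 7); P2 prefers Right (11 > 1) — not an equilibrium.
(Bottom, Right): P1 prefers Top (9 > 4) — not an equilibrium.

(Top, Right)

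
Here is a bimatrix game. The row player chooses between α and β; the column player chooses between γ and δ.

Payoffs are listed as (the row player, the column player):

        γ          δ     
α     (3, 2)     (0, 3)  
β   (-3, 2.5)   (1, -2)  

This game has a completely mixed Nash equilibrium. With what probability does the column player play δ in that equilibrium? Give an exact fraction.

6/7

Let c be the probability that the column player plays γ. In a completely mixed equilibrium, the row player must be indifferent between α and β.
The row player's expected payoff from α is 3c; from β it is −3c + (1−c).
Setting these equal: 3c = −4c + 1, so c = 1/7.
Therefore the column player plays δ with probability 1 − 1/7 = 6/7.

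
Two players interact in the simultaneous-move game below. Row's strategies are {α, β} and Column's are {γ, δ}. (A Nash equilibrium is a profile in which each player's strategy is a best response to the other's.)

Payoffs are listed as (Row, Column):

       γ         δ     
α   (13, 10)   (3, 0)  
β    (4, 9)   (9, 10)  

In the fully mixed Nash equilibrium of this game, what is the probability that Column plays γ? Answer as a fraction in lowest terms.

Let y be the probability that Column plays γ. In a completely mixed equilibrium, Row must be indifferent between α and β.
Row's expected payoff from α is 13y + 3(1−y); from β it is 4y + 9(1−y).
Setting these equal: 10y + 3 = −5y + 9, so y = 2/5.

2/5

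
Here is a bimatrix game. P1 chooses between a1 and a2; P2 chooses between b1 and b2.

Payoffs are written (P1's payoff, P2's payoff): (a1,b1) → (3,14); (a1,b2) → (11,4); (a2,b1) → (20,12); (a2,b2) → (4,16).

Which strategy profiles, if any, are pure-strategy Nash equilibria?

(a1, b1): P1 prefers a2 (20 > 3) — not an equilibrium.
(a1, b2): P2 prefers b1 (14 > 4) — not an equilibrium.
(a2, b1): P2 prefers b2 (16 > 12) — not an equilibrium.
(a2, b2): P1 prefers a1 (11 > 4) — not an equilibrium.

none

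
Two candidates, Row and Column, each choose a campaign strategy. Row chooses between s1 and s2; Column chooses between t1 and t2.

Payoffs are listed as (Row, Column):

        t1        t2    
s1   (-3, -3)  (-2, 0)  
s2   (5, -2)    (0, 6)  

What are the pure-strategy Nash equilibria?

(s1, t1): Row prefers s2 (5 > -3); Column prefers t2 (0 > -3) — not an equilibrium.
(s1, t2): Row prefers s2 (0 > -2) — not an equilibrium.
(s2, t1): Column prefers t2 (6 > -2) — not an equilibrium.
(s2, t2): Row gets 0 ≥ -2 from s1, and Column gets 6 ≥ -2 from t1 — Nash equilibrium.

(s2, t2)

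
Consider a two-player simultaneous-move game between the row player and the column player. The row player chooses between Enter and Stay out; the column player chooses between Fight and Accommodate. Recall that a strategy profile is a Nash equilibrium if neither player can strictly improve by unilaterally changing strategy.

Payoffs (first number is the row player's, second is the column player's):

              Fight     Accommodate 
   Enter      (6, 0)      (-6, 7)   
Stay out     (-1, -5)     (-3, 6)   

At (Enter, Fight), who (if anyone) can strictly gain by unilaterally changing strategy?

The column player

The row player at (Enter, Fight) earns 6; deviating to Stay out yields -1 — not better.
The column player earns 0; deviating to Accommodate yields 7 — a strict improvement.
Only the column player has a strictly profitable deviation.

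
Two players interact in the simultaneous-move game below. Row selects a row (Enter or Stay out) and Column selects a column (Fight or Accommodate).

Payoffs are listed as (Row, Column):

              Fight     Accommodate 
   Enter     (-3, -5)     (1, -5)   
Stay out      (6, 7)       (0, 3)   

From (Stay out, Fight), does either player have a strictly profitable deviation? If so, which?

Row at (Stay out, Fight) earns 6; deviating to Enter yields -3 — not better.
Column earns 7; deviating to Accommodate yields 3 — not better.
Neither player can strictly improve; the profile is a Nash equilibrium.

Neither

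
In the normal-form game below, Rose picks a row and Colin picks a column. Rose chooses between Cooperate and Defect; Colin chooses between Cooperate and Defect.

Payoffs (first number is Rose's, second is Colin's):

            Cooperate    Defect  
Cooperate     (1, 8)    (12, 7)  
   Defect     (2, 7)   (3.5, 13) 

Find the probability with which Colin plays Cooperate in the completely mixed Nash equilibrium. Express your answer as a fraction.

Let q be the probability that Colin plays Cooperate. In a completely mixed equilibrium, Rose must be indifferent between Cooperate and Defect.
Rose's expected payoff from Cooperate is q + 12(1−q); from Defect it is 2q + 3.5(1−q).
Setting these equal: −11q + 12 = −1.5q + 3.5, so q = 17/19.

17/19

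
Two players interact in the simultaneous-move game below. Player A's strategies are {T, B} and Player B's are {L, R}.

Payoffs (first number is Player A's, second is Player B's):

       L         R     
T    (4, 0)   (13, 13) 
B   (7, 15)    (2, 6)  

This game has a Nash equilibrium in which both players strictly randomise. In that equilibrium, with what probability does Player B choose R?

Let q be the probability that Player B plays L. In a completely mixed equilibrium, Player A must be indifferent between T and B.
Player A's expected payoff from T is 4q + 13(1−q); from B it is 7q + 2(1−q).
Setting these equal: −9q + 13 = 5q + 2, so q = 11/14.
Therefore Player B plays R with probability 1 − 11/14 = 3/14.

3/14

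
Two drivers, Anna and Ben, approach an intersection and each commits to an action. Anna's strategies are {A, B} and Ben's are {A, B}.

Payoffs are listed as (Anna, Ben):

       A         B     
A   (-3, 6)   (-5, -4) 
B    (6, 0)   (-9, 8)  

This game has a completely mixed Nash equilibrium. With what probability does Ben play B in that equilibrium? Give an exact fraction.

Let q be the probability that Ben plays A. In a completely mixed equilibrium, Anna must be indifferent between A and B.
Anna's expected payoff from A is −3q − 5(1−q); from B it is 6q − 9(1−q).
Setting these equal: 2q − 5 = 15q − 9, so q = 4/13.
Therefore Ben plays B with probability 1 − 4/13 = 9/13.

9/13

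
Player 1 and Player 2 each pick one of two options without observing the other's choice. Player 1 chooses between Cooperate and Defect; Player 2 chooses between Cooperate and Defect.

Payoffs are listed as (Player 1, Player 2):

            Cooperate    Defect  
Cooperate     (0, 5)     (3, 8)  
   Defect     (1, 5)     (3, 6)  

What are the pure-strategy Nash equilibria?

(Cooperate, Cooperate): Player 1 prefers Defect (1 > 0); Player 2 prefers Defect (8 > 5) — not an equilibrium.
(Cooperate, Defect): Player 1 gets 3 ≥ 3 from Defect, and Player 2 gets 8 ≥ 5 from Cooperate — Nash equilibrium.
(Defect, Cooperate): Player 2 prefers Defect (6 > 5) — not an equilibrium.
(Defect, Defect): Player 1 gets 3 ≥ 3 from Cooperate, and Player 2 gets 6 ≥ 5 from Cooperate — Nash equilibrium.

(Cooperate, Defect) and (Defect, Defect)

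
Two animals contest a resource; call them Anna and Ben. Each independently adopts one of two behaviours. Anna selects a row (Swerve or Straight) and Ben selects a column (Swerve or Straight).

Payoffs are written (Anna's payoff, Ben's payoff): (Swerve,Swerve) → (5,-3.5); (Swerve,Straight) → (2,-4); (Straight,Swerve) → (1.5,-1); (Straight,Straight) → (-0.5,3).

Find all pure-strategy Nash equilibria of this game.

(Swerve, Swerve): Anna gets 5 ≥ 1.5 from Straight, and Ben gets -3.5 ≥ -4 from Straight — Nash equilibrium.
(Swerve, Straight): Ben prefers Swerve (-3.5 > -4) — not an equilibrium.
(Straight, Swerve): Anna prefers Swerve (5 > 1.5); Ben prefers Straight (3 > -1) — not an equilibrium.
(Straight, Straight): Anna prefers Swerve (2 > -0.5) — not an equilibrium.

(Swerve, Swerve)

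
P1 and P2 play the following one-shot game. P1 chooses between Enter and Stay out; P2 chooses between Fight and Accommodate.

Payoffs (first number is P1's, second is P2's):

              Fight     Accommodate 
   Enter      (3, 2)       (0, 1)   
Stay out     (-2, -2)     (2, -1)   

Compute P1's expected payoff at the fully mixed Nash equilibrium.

6/7

First find y, the probability P2 plays Fight, from P1's indifference between Enter and Stay out: 3y = −2y + 2(1−y), giving y = 2/7.
Since P1 is indifferent in equilibrium, P1's expected payoff equals the payoff from either row against (2/7, 5/7). Using Enter: 3(2/7) = 6/7.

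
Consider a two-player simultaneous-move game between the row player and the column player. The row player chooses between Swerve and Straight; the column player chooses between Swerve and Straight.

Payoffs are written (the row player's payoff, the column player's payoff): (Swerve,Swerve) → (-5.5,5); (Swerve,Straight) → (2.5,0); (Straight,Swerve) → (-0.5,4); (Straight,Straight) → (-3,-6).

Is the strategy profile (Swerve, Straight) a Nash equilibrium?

At (Swerve, Straight), the row player earns 2.5; switching to Straight would give -3, so the row player has no profitable deviation.
The column player earns 0; switching to Swerve would give 5, so the column player would deviate.
Since at least one player can profitably deviate, this is not a Nash equilibrium.

No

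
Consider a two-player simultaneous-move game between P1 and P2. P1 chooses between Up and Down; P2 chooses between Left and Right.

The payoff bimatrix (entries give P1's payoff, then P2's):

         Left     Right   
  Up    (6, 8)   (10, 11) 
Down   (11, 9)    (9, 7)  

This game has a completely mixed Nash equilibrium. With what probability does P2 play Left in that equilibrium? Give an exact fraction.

1/6

Let q be the probability that P2 plays Left. In a completely mixed equilibrium, P1 must be indifferent between Up and Down.
P1's expected payoff from Up is 6q + 10(1−q); from Down it is 11q + 9(1−q).
Setting these equal: −4q + 10 = 2q + 9, so q = 1/6.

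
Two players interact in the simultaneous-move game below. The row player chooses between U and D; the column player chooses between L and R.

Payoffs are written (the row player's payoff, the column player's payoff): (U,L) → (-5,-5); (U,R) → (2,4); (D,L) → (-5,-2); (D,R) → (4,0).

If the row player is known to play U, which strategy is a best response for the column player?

Against U, the column player earns -5 from L and 4 from R.
So R is the best response.

R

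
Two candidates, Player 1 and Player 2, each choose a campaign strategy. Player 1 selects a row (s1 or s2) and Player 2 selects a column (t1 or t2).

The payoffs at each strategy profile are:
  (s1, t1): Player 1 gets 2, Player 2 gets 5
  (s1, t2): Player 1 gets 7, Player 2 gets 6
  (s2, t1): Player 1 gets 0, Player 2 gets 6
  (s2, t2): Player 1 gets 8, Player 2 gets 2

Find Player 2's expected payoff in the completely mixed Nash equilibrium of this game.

26/5

First find x, the probability Player 1 plays s1, from Player 2's indifference between t1 and t2: 5x + 6(1−x) = 6x + 2(1−x), giving x = 4/5.
Since Player 2 is indifferent in equilibrium, Player 2's expected payoff equals the payoff from either column against (4/5, 1/5). Using t1: 5(4/5) + 6(1/5) = 26/5.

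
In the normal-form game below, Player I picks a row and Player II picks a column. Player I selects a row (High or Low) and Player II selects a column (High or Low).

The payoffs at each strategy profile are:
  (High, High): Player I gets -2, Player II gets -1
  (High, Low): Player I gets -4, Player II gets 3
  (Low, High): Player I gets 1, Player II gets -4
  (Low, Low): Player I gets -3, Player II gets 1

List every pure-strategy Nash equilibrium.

(Low, Low)

(High, High): Player I prefers Low (1 > -2); Player II prefers Low (3 > -1) — not an equilibrium.
(High, Low): Player I prefers Low (-3 > -4) — not an equilibrium.
(Low, High): Player II prefers Low (1 > -4) — not an equilibrium.
(Low, Low): Player I gets -3 ≥ -4 from High, and Player II gets 1 ≥ -4 from High — Nash equilibrium.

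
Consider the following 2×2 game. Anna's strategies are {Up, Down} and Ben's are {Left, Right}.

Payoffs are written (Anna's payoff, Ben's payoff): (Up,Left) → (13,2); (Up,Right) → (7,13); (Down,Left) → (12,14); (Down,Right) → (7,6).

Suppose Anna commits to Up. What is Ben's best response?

Against Up, Ben earns 2 from Left and 13 from Right.
So Right is the best response.

Right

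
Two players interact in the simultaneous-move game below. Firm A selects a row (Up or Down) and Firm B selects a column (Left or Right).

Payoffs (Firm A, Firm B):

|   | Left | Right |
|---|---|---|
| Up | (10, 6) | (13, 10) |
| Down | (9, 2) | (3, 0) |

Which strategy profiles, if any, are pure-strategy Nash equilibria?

(Up, Right)

(Up, Left): Firm B prefers Right (10 > 6) — not an equilibrium.
(Up, Right): Firm A gets 13 ≥ 3 from Down, and Firm B gets 10 ≥ 6 from Left — Nash equilibrium.
(Down, Left): Firm A prefers Up (10 > 9) — not an equilibrium.
(Down, Right): Firm A prefers Up (13 > 3); Firm B prefers Left (2 > 0) — not an equilibrium.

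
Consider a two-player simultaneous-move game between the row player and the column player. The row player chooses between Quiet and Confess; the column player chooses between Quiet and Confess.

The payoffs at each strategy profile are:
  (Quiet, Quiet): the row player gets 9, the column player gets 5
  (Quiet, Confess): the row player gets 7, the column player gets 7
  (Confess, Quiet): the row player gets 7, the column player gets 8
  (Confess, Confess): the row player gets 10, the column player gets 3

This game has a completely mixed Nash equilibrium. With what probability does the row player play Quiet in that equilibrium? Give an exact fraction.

Let x be the probability that the row player plays Quiet. In a completely mixed equilibrium, the column player must be indifferent between Quiet and Confess.
The column player's expected payoff from Quiet is 5x + 8(1−x); from Confess it is 7x + 3(1−x).
Setting these equal: −3x + 8 = 4x + 3, so x = 5/7.

5/7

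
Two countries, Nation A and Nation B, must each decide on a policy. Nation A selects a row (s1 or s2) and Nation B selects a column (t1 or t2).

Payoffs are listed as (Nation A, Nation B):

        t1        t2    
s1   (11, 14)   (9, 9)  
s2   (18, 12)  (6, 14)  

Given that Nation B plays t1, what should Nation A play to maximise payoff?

s2

Against t1, Nation A earns 11 from s1 and 18 from s2.
So s2 is the best response.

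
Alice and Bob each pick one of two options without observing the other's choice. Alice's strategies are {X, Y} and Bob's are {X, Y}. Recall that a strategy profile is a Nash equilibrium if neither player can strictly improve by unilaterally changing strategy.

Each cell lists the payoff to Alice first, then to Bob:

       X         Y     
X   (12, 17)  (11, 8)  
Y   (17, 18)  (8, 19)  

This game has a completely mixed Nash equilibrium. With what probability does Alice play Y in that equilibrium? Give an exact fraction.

9/10

Let p be the probability that Alice plays X. In a completely mixed equilibrium, Bob must be indifferent between X and Y.
Bob's expected payoff from X is 17p + 18(1−p); from Y it is 8p + 19(1−p).
Setting these equal: −p + 18 = −11p + 19, so p = 1/10.
Therefore Alice plays Y with probability 1 − 1/10 = 9/10.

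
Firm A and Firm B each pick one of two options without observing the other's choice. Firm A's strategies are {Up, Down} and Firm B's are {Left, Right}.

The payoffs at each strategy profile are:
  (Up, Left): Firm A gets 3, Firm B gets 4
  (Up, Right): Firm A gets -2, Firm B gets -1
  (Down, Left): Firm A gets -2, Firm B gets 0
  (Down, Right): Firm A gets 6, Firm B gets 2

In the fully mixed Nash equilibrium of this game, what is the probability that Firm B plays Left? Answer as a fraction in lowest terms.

8/13

Let y be the probability that Firm B plays Left. In a completely mixed equilibrium, Firm A must be indifferent between Up and Down.
Firm A's expected payoff from Up is 3y − 2(1−y); from Down it is −2y + 6(1−y).
Setting these equal: 5y − 2 = −8y + 6, so y = 8/13.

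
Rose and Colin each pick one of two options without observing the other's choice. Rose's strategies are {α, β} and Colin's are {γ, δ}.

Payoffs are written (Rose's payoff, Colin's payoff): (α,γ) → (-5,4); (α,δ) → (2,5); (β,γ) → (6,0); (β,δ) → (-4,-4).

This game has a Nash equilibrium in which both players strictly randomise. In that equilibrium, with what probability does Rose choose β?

1/5

Let x be the probability that Rose plays α. In a completely mixed equilibrium, Colin must be indifferent between γ and δ.
Colin's expected payoff from γ is 4x; from δ it is 5x − 4(1−x).
Setting these equal: 4x = 9x − 4, so x = 4/5.
Therefore Rose plays β with probability 1 − 4/5 = 1/5.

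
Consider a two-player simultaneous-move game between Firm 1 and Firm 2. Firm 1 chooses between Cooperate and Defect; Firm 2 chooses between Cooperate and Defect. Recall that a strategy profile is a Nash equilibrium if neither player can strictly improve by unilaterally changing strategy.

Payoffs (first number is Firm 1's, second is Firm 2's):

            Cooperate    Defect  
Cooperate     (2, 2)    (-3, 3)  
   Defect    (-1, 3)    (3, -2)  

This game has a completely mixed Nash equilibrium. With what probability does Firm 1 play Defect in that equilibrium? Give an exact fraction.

1/6

Let r be the probability that Firm 1 plays Cooperate. In a completely mixed equilibrium, Firm 2 must be indifferent between Cooperate and Defect.
Firm 2's expected payoff from Cooperate is 2r + 3(1−r); from Defect it is 3r − 2(1−r).
Setting these equal: −r + 3 = 5r − 2, so r = 5/6.
Therefore Firm 1 plays Defect with probability 1 − 5/6 = 1/6.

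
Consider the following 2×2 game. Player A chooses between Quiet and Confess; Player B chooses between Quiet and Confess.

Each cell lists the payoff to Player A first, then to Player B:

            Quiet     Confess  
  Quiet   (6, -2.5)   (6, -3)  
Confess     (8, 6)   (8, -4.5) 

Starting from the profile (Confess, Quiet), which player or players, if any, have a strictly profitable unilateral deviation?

Neither

Player A at (Confess, Quiet) earns 8; deviating to Quiet yields 6 — not better.
Player B earns 6; deviating to Confess yields -4.5 — not better.
Neither player can strictly improve; the profile is a Nash equilibrium.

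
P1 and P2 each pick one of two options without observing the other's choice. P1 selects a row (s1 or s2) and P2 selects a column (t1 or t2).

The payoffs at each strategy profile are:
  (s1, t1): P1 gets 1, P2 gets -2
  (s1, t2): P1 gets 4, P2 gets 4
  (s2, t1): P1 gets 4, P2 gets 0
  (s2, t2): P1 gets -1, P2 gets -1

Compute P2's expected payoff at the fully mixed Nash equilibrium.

First find x, the probability P1 plays s1, from P2's indifference between t1 and t2: −2x = 4x − (1−x), giving x = 1/7.
Since P2 is indifferent in equilibrium, P2's expected payoff equals the payoff from either column against (1/7, 6/7). Using t1: −2(1/7) = -2/7.

-2/7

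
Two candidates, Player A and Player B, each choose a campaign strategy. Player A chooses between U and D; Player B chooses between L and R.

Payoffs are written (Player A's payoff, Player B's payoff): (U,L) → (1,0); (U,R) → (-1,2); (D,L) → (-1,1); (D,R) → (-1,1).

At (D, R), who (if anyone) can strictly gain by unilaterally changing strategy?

Neither

Player A at (D, R) earns -1; deviating to U yields -1 — not better.
Player B earns 1; deviating to L yields 1 — not better.
Neither player can strictly improve; the profile is a Nash equilibrium.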